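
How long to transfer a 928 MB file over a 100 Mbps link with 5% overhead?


Effective throughput = 100 * (1 - 5/100) = 95 Mbps
File size in Mb = 928 * 8 = 7424 Mb
Time = 7424 / 95
Time = 78.1474 seconds


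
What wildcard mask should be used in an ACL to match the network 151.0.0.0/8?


Subnet mask: 255.0.0.0
Wildcard = 255.255.255.255 - subnet mask
255 - 255 = 0
255 - 0 = 255
255 - 0 = 255
255 - 0 = 255
Wildcard: 0.255.255.255


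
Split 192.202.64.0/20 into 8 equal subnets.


New prefix = 20 + 3 = 23
Each subnet has 512 addresses
  192.202.64.0/23
  192.202.66.0/23
  192.202.68.0/23
  192.202.70.0/23
  192.202.72.0/23
  192.202.74.0/23
  192.202.76.0/23
  192.202.78.0/23
Subnets: 192.202.64.0/23, 192.202.66.0/23, 192.202.68.0/23, 192.202.70.0/23, 192.202.72.0/23, 192.202.74.0/23, 192.202.76.0/23, 192.202.78.0/23


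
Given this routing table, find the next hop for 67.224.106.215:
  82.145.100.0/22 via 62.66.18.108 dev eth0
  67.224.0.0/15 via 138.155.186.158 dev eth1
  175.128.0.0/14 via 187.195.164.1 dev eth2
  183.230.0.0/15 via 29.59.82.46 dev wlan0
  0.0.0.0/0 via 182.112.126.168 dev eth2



Longest prefix match for 67.224.106.215:
  /22 82.145.100.0: no
  /15 67.224.0.0: MATCH
  /14 175.128.0.0: no
  /15 183.230.0.0: no
  /0 0.0.0.0: MATCH
Selected: next-hop 138.155.186.158 via eth1 (matched /15)


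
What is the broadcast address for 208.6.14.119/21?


Network: 208.6.8.0/21
Host bits = 11
Set all host bits to 1:
Broadcast: 208.6.15.255


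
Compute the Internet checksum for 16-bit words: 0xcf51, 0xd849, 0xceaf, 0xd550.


Sum all words (with carry folding):
+ 0xcf51 = 0xcf51
+ 0xd849 = 0xa79b
+ 0xceaf = 0x764b
+ 0xd550 = 0x4b9c
One's complement: ~0x4b9c
Checksum = 0xb463


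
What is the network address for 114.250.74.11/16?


IP:   01110010.11111010.01001010.00001011
Mask: 11111111.11111111.00000000.00000000
AND operation:
Net:  01110010.11111010.00000000.00000000
Network: 114.250.0.0/16


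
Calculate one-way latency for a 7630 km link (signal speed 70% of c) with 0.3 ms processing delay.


Speed = 0.7 * 3e5 km/s = 210000 km/s
Propagation delay = 7630 / 210000 = 0.0363 s = 36.3333 ms
Processing delay = 0.3 ms
Total one-way latency = 36.6333 ms


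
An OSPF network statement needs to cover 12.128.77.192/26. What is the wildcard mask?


Subnet mask: 255.255.255.192
Wildcard = 255.255.255.255 - subnet mask
255 - 255 = 0
255 - 255 = 0
255 - 255 = 0
255 - 192 = 63
Wildcard: 0.0.0.63


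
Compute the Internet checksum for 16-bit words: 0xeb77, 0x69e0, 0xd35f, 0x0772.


Sum all words (with carry folding):
+ 0xeb77 = 0xeb77
+ 0x69e0 = 0x5558
+ 0xd35f = 0x28b8
+ 0x0772 = 0x302a
One's complement: ~0x302a
Checksum = 0xcfd5


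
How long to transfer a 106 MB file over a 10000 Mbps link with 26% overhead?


Effective throughput = 10000 * (1 - 26/100) = 7400 Mbps
File size in Mb = 106 * 8 = 848 Mb
Time = 848 / 7400
Time = 0.1146 seconds


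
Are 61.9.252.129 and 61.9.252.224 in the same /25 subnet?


Mask: 255.255.255.128
61.9.252.129 AND mask = 61.9.252.128
61.9.252.224 AND mask = 61.9.252.128
Yes, same subnet (61.9.252.128)


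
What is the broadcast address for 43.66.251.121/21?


Network: 43.66.248.0/21
Host bits = 11
Set all host bits to 1:
Broadcast: 43.66.255.255


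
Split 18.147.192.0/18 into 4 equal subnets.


New prefix = 18 + 2 = 20
Each subnet has 4096 addresses
  18.147.192.0/20
  18.147.208.0/20
  18.147.224.0/20
  18.147.240.0/20
Subnets: 18.147.192.0/20, 18.147.208.0/20, 18.147.224.0/20, 18.147.240.0/20


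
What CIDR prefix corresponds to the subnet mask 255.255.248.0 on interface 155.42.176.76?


Binary: 11111111.11111111.11111000.00000000
Count leading 1s
Prefix: /21


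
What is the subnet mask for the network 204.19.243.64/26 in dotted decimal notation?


/26 means 26 network bits, 6 host bits
Binary: 11111111111111111111111111000000
Mask: 255.255.255.192


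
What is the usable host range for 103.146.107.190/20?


Network: 103.146.96.0
Broadcast: 103.146.111.255
First usable = network + 1
Last usable = broadcast - 1
Range: 103.146.96.1 to 103.146.111.254


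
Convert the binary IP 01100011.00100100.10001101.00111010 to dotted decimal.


01100011 = 99
00100100 = 36
10001101 = 141
00111010 = 58
IP: 99.36.141.58


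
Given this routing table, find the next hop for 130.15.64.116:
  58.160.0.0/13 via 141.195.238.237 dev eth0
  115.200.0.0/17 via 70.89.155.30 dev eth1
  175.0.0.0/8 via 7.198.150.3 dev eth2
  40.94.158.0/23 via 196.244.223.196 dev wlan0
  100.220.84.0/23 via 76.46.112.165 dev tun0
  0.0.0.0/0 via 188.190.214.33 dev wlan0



Longest prefix match for 130.15.64.116:
  /13 58.160.0.0: no
  /17 115.200.0.0: no
  /8 175.0.0.0: no
  /23 40.94.158.0: no
  /23 100.220.84.0: no
  /0 0.0.0.0: MATCH
Selected: next-hop 188.190.214.33 via wlan0 (matched /0)


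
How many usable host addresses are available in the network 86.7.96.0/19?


Host bits = 32 - 19 = 13
Total addresses = 2^13 = 8192
Usable = total - 2 (network and broadcast)
Usable hosts: 8190


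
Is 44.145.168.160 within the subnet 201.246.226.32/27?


Subnet network: 201.246.226.32
Test IP AND mask: 44.145.168.160
No, 44.145.168.160 is not in 201.246.226.32/27


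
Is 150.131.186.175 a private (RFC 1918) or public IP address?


RFC 1918 private ranges:
  10.0.0.0/8 (10.0.0.0 - 10.255.255.255)
  172.16.0.0/12 (172.16.0.0 - 172.31.255.255)
  192.168.0.0/16 (192.168.0.0 - 192.168.255.255)
Public (not in any RFC 1918 range)


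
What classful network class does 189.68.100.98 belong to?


First octet: 189
Binary: 10111101
10xxxxxx -> Class B (128-191)
Class B, default mask 255.255.0.0 (/16)


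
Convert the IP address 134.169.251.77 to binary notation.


134 = 10000110
169 = 10101001
251 = 11111011
77 = 01001101
Binary: 10000110.10101001.11111011.01001101


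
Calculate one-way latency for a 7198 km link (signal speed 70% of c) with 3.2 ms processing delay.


Speed = 0.7 * 3e5 km/s = 210000 km/s
Propagation delay = 7198 / 210000 = 0.0343 s = 34.2762 ms
Processing delay = 3.2 ms
Total one-way latency = 37.4762 ms


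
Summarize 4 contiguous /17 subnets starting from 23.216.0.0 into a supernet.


Original prefix: /17
Number of subnets: 4 = 2^2
New prefix = 17 - 2 = 15
Supernet: 23.216.0.0/15


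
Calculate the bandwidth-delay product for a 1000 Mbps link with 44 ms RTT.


BDP = bandwidth * RTT
= 1000 Mbps * 44 ms
= 1000 * 1e6 * 44 / 1000 bits
= 44000000 bits
= 5500000 bytes
= 5371.0938 KB
BDP = 44000000 bits (5500000 bytes)


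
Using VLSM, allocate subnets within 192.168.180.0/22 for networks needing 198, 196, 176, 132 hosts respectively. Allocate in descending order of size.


198 hosts -> /24 (254 usable): 192.168.180.0/24
196 hosts -> /24 (254 usable): 192.168.181.0/24
176 hosts -> /24 (254 usable): 192.168.182.0/24
132 hosts -> /24 (254 usable): 192.168.183.0/24
Allocation: 192.168.180.0/24 (198 hosts, 254 usable); 192.168.181.0/24 (196 hosts, 254 usable); 192.168.182.0/24 (176 hosts, 254 usable); 192.168.183.0/24 (132 hosts, 254 usable)


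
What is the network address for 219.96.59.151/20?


IP:   11011011.01100000.00111011.10010111
Mask: 11111111.11111111.11110000.00000000
AND operation:
Net:  11011011.01100000.00110000.00000000
Network: 219.96.48.0/20


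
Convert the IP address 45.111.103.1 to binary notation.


45 = 00101101
111 = 01101111
103 = 01100111
1 = 00000001
Binary: 00101101.01101111.01100111.00000001


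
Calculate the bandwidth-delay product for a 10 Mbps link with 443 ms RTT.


BDP = bandwidth * RTT
= 10 Mbps * 443 ms
= 10 * 1e6 * 443 / 1000 bits
= 4430000 bits
= 553750 bytes
= 540.7715 KB
BDP = 4430000 bits (553750 bytes)


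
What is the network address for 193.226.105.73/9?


IP:   11000001.11100010.01101001.01001001
Mask: 11111111.10000000.00000000.00000000
AND operation:
Net:  11000001.10000000.00000000.00000000
Network: 193.128.0.0/9


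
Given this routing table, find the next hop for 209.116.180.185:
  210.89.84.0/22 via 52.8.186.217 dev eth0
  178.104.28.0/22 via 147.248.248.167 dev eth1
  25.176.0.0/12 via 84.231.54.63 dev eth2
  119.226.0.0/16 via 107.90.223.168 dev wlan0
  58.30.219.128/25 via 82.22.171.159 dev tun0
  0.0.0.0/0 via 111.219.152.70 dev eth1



Longest prefix match for 209.116.180.185:
  /22 210.89.84.0: no
  /22 178.104.28.0: no
  /12 25.176.0.0: no
  /16 119.226.0.0: no
  /25 58.30.219.128: no
  /0 0.0.0.0: MATCH
Selected: next-hop 111.219.152.70 via eth1 (matched /0)


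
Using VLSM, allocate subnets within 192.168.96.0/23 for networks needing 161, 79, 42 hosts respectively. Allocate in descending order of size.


161 hosts -> /24 (254 usable): 192.168.96.0/24
79 hosts -> /25 (126 usable): 192.168.97.0/25
42 hosts -> /26 (62 usable): 192.168.97.128/26
Allocation: 192.168.96.0/24 (161 hosts, 254 usable); 192.168.97.0/25 (79 hosts, 126 usable); 192.168.97.128/26 (42 hosts, 62 usable)


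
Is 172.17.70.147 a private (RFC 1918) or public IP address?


RFC 1918 private ranges:
  10.0.0.0/8 (10.0.0.0 - 10.255.255.255)
  172.16.0.0/12 (172.16.0.0 - 172.31.255.255)
  192.168.0.0/16 (192.168.0.0 - 192.168.255.255)
Private (in 172.16.0.0/12)


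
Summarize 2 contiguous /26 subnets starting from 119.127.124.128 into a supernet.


Original prefix: /26
Number of subnets: 2 = 2^1
New prefix = 26 - 1 = 25
Supernet: 119.127.124.128/25


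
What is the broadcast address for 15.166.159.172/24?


Network: 15.166.159.0/24
Host bits = 8
Set all host bits to 1:
Broadcast: 15.166.159.255


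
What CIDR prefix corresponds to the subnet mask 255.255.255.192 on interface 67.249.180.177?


Binary: 11111111.11111111.11111111.11000000
Count leading 1s
Prefix: /26


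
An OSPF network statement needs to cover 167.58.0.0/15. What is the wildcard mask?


Subnet mask: 255.254.0.0
Wildcard = 255.255.255.255 - subnet mask
255 - 255 = 0
255 - 254 = 1
255 - 0 = 255
255 - 0 = 255
Wildcard: 0.1.255.255


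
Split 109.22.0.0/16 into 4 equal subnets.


New prefix = 16 + 2 = 18
Each subnet has 16384 addresses
  109.22.0.0/18
  109.22.64.0/18
  109.22.128.0/18
  109.22.192.0/18
Subnets: 109.22.0.0/18, 109.22.64.0/18, 109.22.128.0/18, 109.22.192.0/18


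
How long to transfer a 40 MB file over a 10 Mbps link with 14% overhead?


Effective throughput = 10 * (1 - 14/100) = 8.6 Mbps
File size in Mb = 40 * 8 = 320 Mb
Time = 320 / 8.6
Time = 37.2093 seconds


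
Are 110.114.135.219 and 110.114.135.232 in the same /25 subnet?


Mask: 255.255.255.128
110.114.135.219 AND mask = 110.114.135.128
110.114.135.232 AND mask = 110.114.135.128
Yes, same subnet (110.114.135.128)


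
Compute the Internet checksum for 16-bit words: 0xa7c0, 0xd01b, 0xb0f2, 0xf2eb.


Sum all words (with carry folding):
+ 0xa7c0 = 0xa7c0
+ 0xd01b = 0x77dc
+ 0xb0f2 = 0x28cf
+ 0xf2eb = 0x1bbb
One's complement: ~0x1bbb
Checksum = 0xe444


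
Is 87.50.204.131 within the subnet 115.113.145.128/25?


Subnet network: 115.113.145.128
Test IP AND mask: 87.50.204.128
No, 87.50.204.131 is not in 115.113.145.128/25


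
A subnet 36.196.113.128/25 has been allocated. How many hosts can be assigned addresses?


Host bits = 32 - 25 = 7
Total addresses = 2^7 = 128
Usable = total - 2 (network and broadcast)
Usable hosts: 126


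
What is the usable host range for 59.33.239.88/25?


Network: 59.33.239.0
Broadcast: 59.33.239.127
First usable = network + 1
Last usable = broadcast - 1
Range: 59.33.239.1 to 59.33.239.126


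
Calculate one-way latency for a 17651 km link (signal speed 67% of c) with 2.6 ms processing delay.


Speed = 0.67 * 3e5 km/s = 201000 km/s
Propagation delay = 17651 / 201000 = 0.0878 s = 87.8159 ms
Processing delay = 2.6 ms
Total one-way latency = 90.4159 ms


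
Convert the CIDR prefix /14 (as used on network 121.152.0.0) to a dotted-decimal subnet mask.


/14 means 14 network bits, 18 host bits
Binary: 11111111111111000000000000000000
Mask: 255.252.0.0


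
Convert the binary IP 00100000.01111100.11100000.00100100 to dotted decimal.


00100000 = 32
01111100 = 124
11100000 = 224
00100100 = 36
IP: 32.124.224.36


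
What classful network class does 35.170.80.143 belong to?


First octet: 35
Binary: 00100011
0xxxxxxx -> Class A (1-126)
Class A, default mask 255.0.0.0 (/8)


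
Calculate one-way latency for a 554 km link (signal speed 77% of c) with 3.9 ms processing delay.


Speed = 0.77 * 3e5 km/s = 231000 km/s
Propagation delay = 554 / 231000 = 0.0024 s = 2.3983 ms
Processing delay = 3.9 ms
Total one-way latency = 6.2983 ms


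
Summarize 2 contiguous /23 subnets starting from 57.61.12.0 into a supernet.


Original prefix: /23
Number of subnets: 2 = 2^1
New prefix = 23 - 1 = 22
Supernet: 57.61.12.0/22


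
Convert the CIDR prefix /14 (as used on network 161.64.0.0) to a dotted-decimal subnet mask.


/14 means 14 network bits, 18 host bits
Binary: 11111111111111000000000000000000
Mask: 255.252.0.0


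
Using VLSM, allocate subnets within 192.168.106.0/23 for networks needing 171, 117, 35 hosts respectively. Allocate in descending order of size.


171 hosts -> /24 (254 usable): 192.168.106.0/24
117 hosts -> /25 (126 usable): 192.168.107.0/25
35 hosts -> /26 (62 usable): 192.168.107.128/26
Allocation: 192.168.106.0/24 (171 hosts, 254 usable); 192.168.107.0/25 (117 hosts, 126 usable); 192.168.107.128/26 (35 hosts, 62 usable)


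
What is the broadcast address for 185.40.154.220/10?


Network: 185.0.0.0/10
Host bits = 22
Set all host bits to 1:
Broadcast: 185.63.255.255


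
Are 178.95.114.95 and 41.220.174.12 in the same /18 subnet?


Mask: 255.255.192.0
178.95.114.95 AND mask = 178.95.64.0
41.220.174.12 AND mask = 41.220.128.0
No, different subnets (178.95.64.0 vs 41.220.128.0)


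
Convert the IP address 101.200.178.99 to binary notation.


101 = 01100101
200 = 11001000
178 = 10110010
99 = 01100011
Binary: 01100101.11001000.10110010.01100011


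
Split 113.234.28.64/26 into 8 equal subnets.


New prefix = 26 + 3 = 29
Each subnet has 8 addresses
  113.234.28.64/29
  113.234.28.72/29
  113.234.28.80/29
  113.234.28.88/29
  113.234.28.96/29
  113.234.28.104/29
  113.234.28.112/29
  113.234.28.120/29
Subnets: 113.234.28.64/29, 113.234.28.72/29, 113.234.28.80/29, 113.234.28.88/29, 113.234.28.96/29, 113.234.28.104/29, 113.234.28.112/29, 113.234.28.120/29


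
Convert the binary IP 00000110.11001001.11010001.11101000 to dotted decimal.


00000110 = 6
11001001 = 201
11010001 = 209
11101000 = 232
IP: 6.201.209.232


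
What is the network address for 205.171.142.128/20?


IP:   11001101.10101011.10001110.10000000
Mask: 11111111.11111111.11110000.00000000
AND operation:
Net:  11001101.10101011.10000000.00000000
Network: 205.171.128.0/20


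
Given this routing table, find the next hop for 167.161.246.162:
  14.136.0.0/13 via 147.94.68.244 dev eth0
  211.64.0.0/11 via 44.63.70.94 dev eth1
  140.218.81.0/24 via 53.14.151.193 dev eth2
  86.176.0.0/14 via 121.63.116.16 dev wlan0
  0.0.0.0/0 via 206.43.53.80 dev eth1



Longest prefix match for 167.161.246.162:
  /13 14.136.0.0: no
  /11 211.64.0.0: no
  /24 140.218.81.0: no
  /14 86.176.0.0: no
  /0 0.0.0.0: MATCH
Selected: next-hop 206.43.53.80 via eth1 (matched /0)


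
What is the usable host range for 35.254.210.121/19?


Network: 35.254.192.0
Broadcast: 35.254.223.255
First usable = network + 1
Last usable = broadcast - 1
Range: 35.254.192.1 to 35.254.223.254


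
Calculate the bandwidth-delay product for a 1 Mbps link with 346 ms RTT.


BDP = bandwidth * RTT
= 1 Mbps * 346 ms
= 1 * 1e6 * 346 / 1000 bits
= 346000 bits
= 43250 bytes
= 42.2363 KB
BDP = 346000 bits (43250 bytes)


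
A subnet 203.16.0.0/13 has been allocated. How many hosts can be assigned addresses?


Host bits = 32 - 13 = 19
Total addresses = 2^19 = 524288
Usable = total - 2 (network and broadcast)
Usable hosts: 524286


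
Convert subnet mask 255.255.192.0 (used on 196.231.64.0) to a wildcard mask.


Subnet mask: 255.255.192.0
Wildcard = 255.255.255.255 - subnet mask
255 - 255 = 0
255 - 255 = 0
255 - 192 = 63
255 - 0 = 255
Wildcard: 0.0.63.255


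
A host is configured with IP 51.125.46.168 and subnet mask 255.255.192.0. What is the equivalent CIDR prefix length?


Binary: 11111111.11111111.11000000.00000000
Count leading 1s
Prefix: /18


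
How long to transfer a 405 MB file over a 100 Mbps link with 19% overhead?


Effective throughput = 100 * (1 - 19/100) = 81 Mbps
File size in Mb = 405 * 8 = 3240 Mb
Time = 3240 / 81
Time = 40 seconds


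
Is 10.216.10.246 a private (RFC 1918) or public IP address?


RFC 1918 private ranges:
  10.0.0.0/8 (10.0.0.0 - 10.255.255.255)
  172.16.0.0/12 (172.16.0.0 - 172.31.255.255)
  192.168.0.0/16 (192.168.0.0 - 192.168.255.255)
Private (in 10.0.0.0/8)


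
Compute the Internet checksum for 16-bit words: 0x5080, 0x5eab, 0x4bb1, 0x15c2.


Sum all words (with carry folding):
+ 0x5080 = 0x5080
+ 0x5eab = 0xaf2b
+ 0x4bb1 = 0xfadc
+ 0x15c2 = 0x109f
One's complement: ~0x109f
Checksum = 0xef60


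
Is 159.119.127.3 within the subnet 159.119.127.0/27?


Subnet network: 159.119.127.0
Test IP AND mask: 159.119.127.0
Yes, 159.119.127.3 is in 159.119.127.0/27


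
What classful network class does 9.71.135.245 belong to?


First octet: 9
Binary: 00001001
0xxxxxxx -> Class A (1-126)
Class A, default mask 255.0.0.0 (/8)


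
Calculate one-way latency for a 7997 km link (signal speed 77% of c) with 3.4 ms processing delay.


Speed = 0.77 * 3e5 km/s = 231000 km/s
Propagation delay = 7997 / 231000 = 0.0346 s = 34.619 ms
Processing delay = 3.4 ms
Total one-way latency = 38.019 ms


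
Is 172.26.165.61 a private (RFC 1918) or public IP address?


RFC 1918 private ranges:
  10.0.0.0/8 (10.0.0.0 - 10.255.255.255)
  172.16.0.0/12 (172.16.0.0 - 172.31.255.255)
  192.168.0.0/16 (192.168.0.0 - 192.168.255.255)
Private (in 172.16.0.0/12)


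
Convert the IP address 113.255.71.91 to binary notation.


113 = 01110001
255 = 11111111
71 = 01000111
91 = 01011011
Binary: 01110001.11111111.01000111.01011011


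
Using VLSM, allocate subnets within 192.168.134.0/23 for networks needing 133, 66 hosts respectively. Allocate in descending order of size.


133 hosts -> /24 (254 usable): 192.168.134.0/24
66 hosts -> /25 (126 usable): 192.168.135.0/25
Allocation: 192.168.134.0/24 (133 hosts, 254 usable); 192.168.135.0/25 (66 hosts, 126 usable)


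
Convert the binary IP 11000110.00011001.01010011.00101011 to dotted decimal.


11000110 = 198
00011001 = 25
01010011 = 83
00101011 = 43
IP: 198.25.83.43


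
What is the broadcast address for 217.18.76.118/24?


Network: 217.18.76.0/24
Host bits = 8
Set all host bits to 1:
Broadcast: 217.18.76.255


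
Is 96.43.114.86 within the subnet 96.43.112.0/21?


Subnet network: 96.43.112.0
Test IP AND mask: 96.43.112.0
Yes, 96.43.114.86 is in 96.43.112.0/21


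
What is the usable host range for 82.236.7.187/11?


Network: 82.224.0.0
Broadcast: 82.255.255.255
First usable = network + 1
Last usable = broadcast - 1
Range: 82.224.0.1 to 82.255.255.254


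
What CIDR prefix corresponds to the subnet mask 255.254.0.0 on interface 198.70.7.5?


Binary: 11111111.11111110.00000000.00000000
Count leading 1s
Prefix: /15


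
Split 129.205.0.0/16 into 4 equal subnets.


New prefix = 16 + 2 = 18
Each subnet has 16384 addresses
  129.205.0.0/18
  129.205.64.0/18
  129.205.128.0/18
  129.205.192.0/18
Subnets: 129.205.0.0/18, 129.205.64.0/18, 129.205.128.0/18, 129.205.192.0/18


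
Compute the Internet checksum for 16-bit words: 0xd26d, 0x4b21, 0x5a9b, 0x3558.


Sum all words (with carry folding):
+ 0xd26d = 0xd26d
+ 0x4b21 = 0x1d8f
+ 0x5a9b = 0x782a
+ 0x3558 = 0xad82
One's complement: ~0xad82
Checksum = 0x527d


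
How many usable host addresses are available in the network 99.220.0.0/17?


Host bits = 32 - 17 = 15
Total addresses = 2^15 = 32768
Usable = total - 2 (network and broadcast)
Usable hosts: 32766


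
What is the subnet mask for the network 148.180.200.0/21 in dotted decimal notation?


/21 means 21 network bits, 11 host bits
Binary: 11111111111111111111100000000000
Mask: 255.255.248.0


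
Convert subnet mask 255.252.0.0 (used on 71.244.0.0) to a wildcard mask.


Subnet mask: 255.252.0.0
Wildcard = 255.255.255.255 - subnet mask
255 - 255 = 0
255 - 252 = 3
255 - 0 = 255
255 - 0 = 255
Wildcard: 0.3.255.255


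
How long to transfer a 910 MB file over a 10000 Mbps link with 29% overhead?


Effective throughput = 10000 * (1 - 29/100) = 7100 Mbps
File size in Mb = 910 * 8 = 7280 Mb
Time = 7280 / 7100
Time = 1.0254 seconds


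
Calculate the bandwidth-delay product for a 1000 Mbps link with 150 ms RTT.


BDP = bandwidth * RTT
= 1000 Mbps * 150 ms
= 1000 * 1e6 * 150 / 1000 bits
= 150000000 bits
= 18750000 bytes
= 18310.5469 KB
BDP = 150000000 bits (18750000 bytes)


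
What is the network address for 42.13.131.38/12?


IP:   00101010.00001101.10000011.00100110
Mask: 11111111.11110000.00000000.00000000
AND operation:
Net:  00101010.00000000.00000000.00000000
Network: 42.0.0.0/12


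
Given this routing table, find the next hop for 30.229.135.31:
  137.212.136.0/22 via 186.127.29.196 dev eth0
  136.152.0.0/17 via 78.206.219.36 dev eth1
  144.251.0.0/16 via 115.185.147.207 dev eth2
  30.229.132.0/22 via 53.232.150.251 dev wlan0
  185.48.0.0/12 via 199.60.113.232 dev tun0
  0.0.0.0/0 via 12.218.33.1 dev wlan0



Longest prefix match for 30.229.135.31:
  /22 137.212.136.0: no
  /17 136.152.0.0: no
  /16 144.251.0.0: no
  /22 30.229.132.0: MATCH
  /12 185.48.0.0: no
  /0 0.0.0.0: MATCH
Selected: next-hop 53.232.150.251 via wlan0 (matched /22)


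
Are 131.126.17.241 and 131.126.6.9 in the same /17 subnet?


Mask: 255.255.128.0
131.126.17.241 AND mask = 131.126.0.0
131.126.6.9 AND mask = 131.126.0.0
Yes, same subnet (131.126.0.0)


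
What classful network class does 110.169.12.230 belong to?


First octet: 110
Binary: 01101110
0xxxxxxx -> Class A (1-126)
Class A, default mask 255.0.0.0 (/8)


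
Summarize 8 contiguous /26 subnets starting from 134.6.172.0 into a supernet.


Original prefix: /26
Number of subnets: 8 = 2^3
New prefix = 26 - 3 = 23
Supernet: 134.6.172.0/23


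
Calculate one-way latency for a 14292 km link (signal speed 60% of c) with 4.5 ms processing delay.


Speed = 0.6 * 3e5 km/s = 180000 km/s
Propagation delay = 14292 / 180000 = 0.0794 s = 79.4 ms
Processing delay = 4.5 ms
Total one-way latency = 83.9 ms


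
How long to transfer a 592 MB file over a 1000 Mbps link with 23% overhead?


Effective throughput = 1000 * (1 - 23/100) = 770 Mbps
File size in Mb = 592 * 8 = 4736 Mb
Time = 4736 / 770
Time = 6.1506 seconds


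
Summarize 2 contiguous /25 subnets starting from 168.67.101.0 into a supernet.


Original prefix: /25
Number of subnets: 2 = 2^1
New prefix = 25 - 1 = 24
Supernet: 168.67.101.0/24


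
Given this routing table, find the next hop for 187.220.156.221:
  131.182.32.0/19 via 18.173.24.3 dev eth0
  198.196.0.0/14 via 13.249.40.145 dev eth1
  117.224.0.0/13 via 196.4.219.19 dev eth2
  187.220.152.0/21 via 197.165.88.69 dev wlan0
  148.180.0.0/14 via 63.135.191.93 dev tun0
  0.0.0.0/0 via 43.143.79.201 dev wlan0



Longest prefix match for 187.220.156.221:
  /19 131.182.32.0: no
  /14 198.196.0.0: no
  /13 117.224.0.0: no
  /21 187.220.152.0: MATCH
  /14 148.180.0.0: no
  /0 0.0.0.0: MATCH
Selected: next-hop 197.165.88.69 via wlan0 (matched /21)


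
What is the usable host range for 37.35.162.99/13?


Network: 37.32.0.0
Broadcast: 37.39.255.255
First usable = network + 1
Last usable = broadcast - 1
Range: 37.32.0.1 to 37.39.255.254


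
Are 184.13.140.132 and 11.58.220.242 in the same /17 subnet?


Mask: 255.255.128.0
184.13.140.132 AND mask = 184.13.128.0
11.58.220.242 AND mask = 11.58.128.0
No, different subnets (184.13.128.0 vs 11.58.128.0)


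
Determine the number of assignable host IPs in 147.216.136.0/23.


Host bits = 32 - 23 = 9
Total addresses = 2^9 = 512
Usable = total - 2 (network and broadcast)
Usable hosts: 510


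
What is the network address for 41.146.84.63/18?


IP:   00101001.10010010.01010100.00111111
Mask: 11111111.11111111.11000000.00000000
AND operation:
Net:  00101001.10010010.01000000.00000000
Network: 41.146.64.0/18


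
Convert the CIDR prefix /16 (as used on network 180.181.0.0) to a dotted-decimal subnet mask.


/16 means 16 network bits, 16 host bits
Binary: 11111111111111110000000000000000
Mask: 255.255.0.0


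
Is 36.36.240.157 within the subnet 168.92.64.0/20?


Subnet network: 168.92.64.0
Test IP AND mask: 36.36.240.0
No, 36.36.240.157 is not in 168.92.64.0/20


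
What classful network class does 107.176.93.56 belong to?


First octet: 107
Binary: 01101011
0xxxxxxx -> Class A (1-126)
Class A, default mask 255.0.0.0 (/8)


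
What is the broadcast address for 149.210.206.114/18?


Network: 149.210.192.0/18
Host bits = 14
Set all host bits to 1:
Broadcast: 149.210.255.255


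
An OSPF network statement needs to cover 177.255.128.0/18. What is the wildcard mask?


Subnet mask: 255.255.192.0
Wildcard = 255.255.255.255 - subnet mask
255 - 255 = 0
255 - 255 = 0
255 - 192 = 63
255 - 0 = 255
Wildcard: 0.0.63.255


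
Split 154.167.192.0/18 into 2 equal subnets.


New prefix = 18 + 1 = 19
Each subnet has 8192 addresses
  154.167.192.0/19
  154.167.224.0/19
Subnets: 154.167.192.0/19, 154.167.224.0/19


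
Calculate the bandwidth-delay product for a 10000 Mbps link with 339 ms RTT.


BDP = bandwidth * RTT
= 10000 Mbps * 339 ms
= 10000 * 1e6 * 339 / 1000 bits
= 3390000000 bits
= 423750000 bytes
= 413818.3594 KB
BDP = 3390000000 bits (423750000 bytes)


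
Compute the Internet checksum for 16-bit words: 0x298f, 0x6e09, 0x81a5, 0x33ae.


Sum all words (with carry folding):
+ 0x298f = 0x298f
+ 0x6e09 = 0x9798
+ 0x81a5 = 0x193e
+ 0x33ae = 0x4cec
One's complement: ~0x4cec
Checksum = 0xb313


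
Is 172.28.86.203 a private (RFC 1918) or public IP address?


RFC 1918 private ranges:
  10.0.0.0/8 (10.0.0.0 - 10.255.255.255)
  172.16.0.0/12 (172.16.0.0 - 172.31.255.255)
  192.168.0.0/16 (192.168.0.0 - 192.168.255.255)
Private (in 172.16.0.0/12)


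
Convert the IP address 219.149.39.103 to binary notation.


219 = 11011011
149 = 10010101
39 = 00100111
103 = 01100111
Binary: 11011011.10010101.00100111.01100111


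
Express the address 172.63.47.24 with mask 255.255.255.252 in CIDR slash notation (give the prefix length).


Binary: 11111111.11111111.11111111.11111100
Count leading 1s
Prefix: /30


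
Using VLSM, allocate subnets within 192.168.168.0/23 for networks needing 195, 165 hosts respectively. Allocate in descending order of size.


195 hosts -> /24 (254 usable): 192.168.168.0/24
165 hosts -> /24 (254 usable): 192.168.169.0/24
Allocation: 192.168.168.0/24 (195 hosts, 254 usable); 192.168.169.0/24 (165 hosts, 254 usable)


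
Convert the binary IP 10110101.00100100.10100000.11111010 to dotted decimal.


10110101 = 181
00100100 = 36
10100000 = 160
11111010 = 250
IP: 181.36.160.250


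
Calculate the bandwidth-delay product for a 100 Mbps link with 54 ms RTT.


BDP = bandwidth * RTT
= 100 Mbps * 54 ms
= 100 * 1e6 * 54 / 1000 bits
= 5400000 bits
= 675000 bytes
= 659.1797 KB
BDP = 5400000 bits (675000 bytes)


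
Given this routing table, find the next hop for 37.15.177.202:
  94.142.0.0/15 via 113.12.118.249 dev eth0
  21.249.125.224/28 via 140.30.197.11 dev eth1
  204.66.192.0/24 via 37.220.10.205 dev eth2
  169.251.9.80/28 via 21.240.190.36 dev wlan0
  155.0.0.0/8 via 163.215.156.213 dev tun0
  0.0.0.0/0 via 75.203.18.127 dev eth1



Longest prefix match for 37.15.177.202:
  /15 94.142.0.0: no
  /28 21.249.125.224: no
  /24 204.66.192.0: no
  /28 169.251.9.80: no
  /8 155.0.0.0: no
  /0 0.0.0.0: MATCH
Selected: next-hop 75.203.18.127 via eth1 (matched /0)


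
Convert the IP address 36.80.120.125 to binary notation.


36 = 00100100
80 = 01010000
120 = 01111000
125 = 01111101
Binary: 00100100.01010000.01111000.01111101


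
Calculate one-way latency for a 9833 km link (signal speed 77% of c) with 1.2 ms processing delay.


Speed = 0.77 * 3e5 km/s = 231000 km/s
Propagation delay = 9833 / 231000 = 0.0426 s = 42.5671 ms
Processing delay = 1.2 ms
Total one-way latency = 43.7671 ms


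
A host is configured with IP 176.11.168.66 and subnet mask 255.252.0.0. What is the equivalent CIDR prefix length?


Binary: 11111111.11111100.00000000.00000000
Count leading 1s
Prefix: /14


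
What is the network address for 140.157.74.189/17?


IP:   10001100.10011101.01001010.10111101
Mask: 11111111.11111111.10000000.00000000
AND operation:
Net:  10001100.10011101.00000000.00000000
Network: 140.157.0.0/17


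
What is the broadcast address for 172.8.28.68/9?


Network: 172.0.0.0/9
Host bits = 23
Set all host bits to 1:
Broadcast: 172.127.255.255


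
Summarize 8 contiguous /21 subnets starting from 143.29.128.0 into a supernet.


Original prefix: /21
Number of subnets: 8 = 2^3
New prefix = 21 - 3 = 18
Supernet: 143.29.128.0/18


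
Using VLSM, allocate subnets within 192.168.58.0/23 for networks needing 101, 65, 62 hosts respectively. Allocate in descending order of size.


101 hosts -> /25 (126 usable): 192.168.58.0/25
65 hosts -> /25 (126 usable): 192.168.58.128/25
62 hosts -> /26 (62 usable): 192.168.59.0/26
Allocation: 192.168.58.0/25 (101 hosts, 126 usable); 192.168.58.128/25 (65 hosts, 126 usable); 192.168.59.0/26 (62 hosts, 62 usable)


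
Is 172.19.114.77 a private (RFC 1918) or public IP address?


RFC 1918 private ranges:
  10.0.0.0/8 (10.0.0.0 - 10.255.255.255)
  172.16.0.0/12 (172.16.0.0 - 172.31.255.255)
  192.168.0.0/16 (192.168.0.0 - 192.168.255.255)
Private (in 172.16.0.0/12)


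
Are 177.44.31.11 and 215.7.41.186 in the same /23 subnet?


Mask: 255.255.254.0
177.44.31.11 AND mask = 177.44.30.0
215.7.41.186 AND mask = 215.7.40.0
No, different subnets (177.44.30.0 vs 215.7.40.0)


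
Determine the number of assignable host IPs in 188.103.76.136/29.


Host bits = 32 - 29 = 3
Total addresses = 2^3 = 8
Usable = total - 2 (network and broadcast)
Usable hosts: 6


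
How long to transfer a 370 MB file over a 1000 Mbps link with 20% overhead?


Effective throughput = 1000 * (1 - 20/100) = 800 Mbps
File size in Mb = 370 * 8 = 2960 Mb
Time = 2960 / 800
Time = 3.7 seconds


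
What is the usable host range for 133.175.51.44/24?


Network: 133.175.51.0
Broadcast: 133.175.51.255
First usable = network + 1
Last usable = broadcast - 1
Range: 133.175.51.1 to 133.175.51.254


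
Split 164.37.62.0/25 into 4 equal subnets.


New prefix = 25 + 2 = 27
Each subnet has 32 addresses
  164.37.62.0/27
  164.37.62.32/27
  164.37.62.64/27
  164.37.62.96/27
Subnets: 164.37.62.0/27, 164.37.62.32/27, 164.37.62.64/27, 164.37.62.96/27


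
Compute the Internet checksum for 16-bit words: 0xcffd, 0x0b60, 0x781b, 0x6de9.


Sum all words (with carry folding):
+ 0xcffd = 0xcffd
+ 0x0b60 = 0xdb5d
+ 0x781b = 0x5379
+ 0x6de9 = 0xc162
One's complement: ~0xc162
Checksum = 0x3e9d


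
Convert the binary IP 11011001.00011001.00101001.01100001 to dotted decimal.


11011001 = 217
00011001 = 25
00101001 = 41
01100001 = 97
IP: 217.25.41.97


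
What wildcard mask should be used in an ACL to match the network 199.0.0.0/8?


Subnet mask: 255.0.0.0
Wildcard = 255.255.255.255 - subnet mask
255 - 255 = 0
255 - 0 = 255
255 - 0 = 255
255 - 0 = 255
Wildcard: 0.255.255.255


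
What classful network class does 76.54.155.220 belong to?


First octet: 76
Binary: 01001100
0xxxxxxx -> Class A (1-126)
Class A, default mask 255.0.0.0 (/8)


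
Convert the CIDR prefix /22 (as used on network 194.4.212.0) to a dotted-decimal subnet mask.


/22 means 22 network bits, 10 host bits
Binary: 11111111111111111111110000000000
Mask: 255.255.252.0


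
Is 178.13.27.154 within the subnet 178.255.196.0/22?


Subnet network: 178.255.196.0
Test IP AND mask: 178.13.24.0
No, 178.13.27.154 is not in 178.255.196.0/22


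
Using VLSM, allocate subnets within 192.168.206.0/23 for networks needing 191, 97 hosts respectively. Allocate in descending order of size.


191 hosts -> /24 (254 usable): 192.168.206.0/24
97 hosts -> /25 (126 usable): 192.168.207.0/25
Allocation: 192.168.206.0/24 (191 hosts, 254 usable); 192.168.207.0/25 (97 hosts, 126 usable)


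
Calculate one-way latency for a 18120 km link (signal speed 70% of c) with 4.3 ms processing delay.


Speed = 0.7 * 3e5 km/s = 210000 km/s
Propagation delay = 18120 / 210000 = 0.0863 s = 86.2857 ms
Processing delay = 4.3 ms
Total one-way latency = 90.5857 ms


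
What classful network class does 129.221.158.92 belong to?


First octet: 129
Binary: 10000001
10xxxxxx -> Class B (128-191)
Class B, default mask 255.255.0.0 (/16)


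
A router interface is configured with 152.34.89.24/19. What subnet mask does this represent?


/19 means 19 network bits, 13 host bits
Binary: 11111111111111111110000000000000
Mask: 255.255.224.0


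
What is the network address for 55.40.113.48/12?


IP:   00110111.00101000.01110001.00110000
Mask: 11111111.11110000.00000000.00000000
AND operation:
Net:  00110111.00100000.00000000.00000000
Network: 55.32.0.0/12


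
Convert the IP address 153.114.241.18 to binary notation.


153 = 10011001
114 = 01110010
241 = 11110001
18 = 00010010
Binary: 10011001.01110010.11110001.00010010


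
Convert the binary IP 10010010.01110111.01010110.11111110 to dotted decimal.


10010010 = 146
01110111 = 119
01010110 = 86
11111110 = 254
IP: 146.119.86.254


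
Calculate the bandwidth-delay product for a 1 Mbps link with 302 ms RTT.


BDP = bandwidth * RTT
= 1 Mbps * 302 ms
= 1 * 1e6 * 302 / 1000 bits
= 302000 bits
= 37750 bytes
= 36.8652 KB
BDP = 302000 bits (37750 bytes)


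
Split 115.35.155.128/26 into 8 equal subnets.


New prefix = 26 + 3 = 29
Each subnet has 8 addresses
  115.35.155.128/29
  115.35.155.136/29
  115.35.155.144/29
  115.35.155.152/29
  115.35.155.160/29
  115.35.155.168/29
  115.35.155.176/29
  115.35.155.184/29
Subnets: 115.35.155.128/29, 115.35.155.136/29, 115.35.155.144/29, 115.35.155.152/29, 115.35.155.160/29, 115.35.155.168/29, 115.35.155.176/29, 115.35.155.184/29


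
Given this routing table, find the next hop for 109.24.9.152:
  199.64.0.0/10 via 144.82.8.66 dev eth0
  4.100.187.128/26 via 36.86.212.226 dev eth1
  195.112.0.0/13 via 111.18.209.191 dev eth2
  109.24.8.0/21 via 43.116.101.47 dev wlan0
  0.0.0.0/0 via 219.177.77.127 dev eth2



Longest prefix match for 109.24.9.152:
  /10 199.64.0.0: no
  /26 4.100.187.128: no
  /13 195.112.0.0: no
  /21 109.24.8.0: MATCH
  /0 0.0.0.0: MATCH
Selected: next-hop 43.116.101.47 via wlan0 (matched /21)


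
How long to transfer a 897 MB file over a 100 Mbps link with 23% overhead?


Effective throughput = 100 * (1 - 23/100) = 77 Mbps
File size in Mb = 897 * 8 = 7176 Mb
Time = 7176 / 77
Time = 93.1948 seconds


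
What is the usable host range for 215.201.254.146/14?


Network: 215.200.0.0
Broadcast: 215.203.255.255
First usable = network + 1
Last usable = broadcast - 1
Range: 215.200.0.1 to 215.203.255.254


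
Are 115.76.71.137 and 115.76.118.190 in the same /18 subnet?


Mask: 255.255.192.0
115.76.71.137 AND mask = 115.76.64.0
115.76.118.190 AND mask = 115.76.64.0
Yes, same subnet (115.76.64.0)


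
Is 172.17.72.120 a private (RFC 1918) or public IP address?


RFC 1918 private ranges:
  10.0.0.0/8 (10.0.0.0 - 10.255.255.255)
  172.16.0.0/12 (172.16.0.0 - 172.31.255.255)
  192.168.0.0/16 (192.168.0.0 - 192.168.255.255)
Private (in 172.16.0.0/12)


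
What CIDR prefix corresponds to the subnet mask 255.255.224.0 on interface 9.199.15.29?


Binary: 11111111.11111111.11100000.00000000
Count leading 1s
Prefix: /19


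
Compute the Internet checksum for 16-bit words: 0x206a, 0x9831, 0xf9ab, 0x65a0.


Sum all words (with carry folding):
+ 0x206a = 0x206a
+ 0x9831 = 0xb89b
+ 0xf9ab = 0xb247
+ 0x65a0 = 0x17e8
One's complement: ~0x17e8
Checksum = 0xe817


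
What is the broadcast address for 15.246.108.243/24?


Network: 15.246.108.0/24
Host bits = 8
Set all host bits to 1:
Broadcast: 15.246.108.255


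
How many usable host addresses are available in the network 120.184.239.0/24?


Host bits = 32 - 24 = 8
Total addresses = 2^8 = 256
Usable = total - 2 (network and broadcast)
Usable hosts: 254


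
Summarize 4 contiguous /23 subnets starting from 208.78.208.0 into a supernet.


Original prefix: /23
Number of subnets: 4 = 2^2
New prefix = 23 - 2 = 21
Supernet: 208.78.208.0/21


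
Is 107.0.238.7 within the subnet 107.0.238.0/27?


Subnet network: 107.0.238.0
Test IP AND mask: 107.0.238.0
Yes, 107.0.238.7 is in 107.0.238.0/27


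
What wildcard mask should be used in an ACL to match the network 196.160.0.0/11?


Subnet mask: 255.224.0.0
Wildcard = 255.255.255.255 - subnet mask
255 - 255 = 0
255 - 224 = 31
255 - 0 = 255
255 - 0 = 255
Wildcard: 0.31.255.255


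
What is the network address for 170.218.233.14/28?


IP:   10101010.11011010.11101001.00001110
Mask: 11111111.11111111.11111111.11110000
AND operation:
Net:  10101010.11011010.11101001.00000000
Network: 170.218.233.0/28


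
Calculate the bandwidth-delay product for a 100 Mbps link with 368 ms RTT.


BDP = bandwidth * RTT
= 100 Mbps * 368 ms
= 100 * 1e6 * 368 / 1000 bits
= 36800000 bits
= 4600000 bytes
= 4492.1875 KB
BDP = 36800000 bits (4600000 bytes)


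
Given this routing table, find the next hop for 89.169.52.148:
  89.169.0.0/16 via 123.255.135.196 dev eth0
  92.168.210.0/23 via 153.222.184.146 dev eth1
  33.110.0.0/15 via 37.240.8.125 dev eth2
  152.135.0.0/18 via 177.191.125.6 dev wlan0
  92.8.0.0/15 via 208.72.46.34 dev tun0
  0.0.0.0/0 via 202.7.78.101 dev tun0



Longest prefix match for 89.169.52.148:
  /16 89.169.0.0: MATCH
  /23 92.168.210.0: no
  /15 33.110.0.0: no
  /18 152.135.0.0: no
  /15 92.8.0.0: no
  /0 0.0.0.0: MATCH
Selected: next-hop 123.255.135.196 via eth0 (matched /16)


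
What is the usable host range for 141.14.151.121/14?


Network: 141.12.0.0
Broadcast: 141.15.255.255
First usable = network + 1
Last usable = broadcast - 1
Range: 141.12.0.1 to 141.15.255.254


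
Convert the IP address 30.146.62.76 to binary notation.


30 = 00011110
146 = 10010010
62 = 00111110
76 = 01001100
Binary: 00011110.10010010.00111110.01001100


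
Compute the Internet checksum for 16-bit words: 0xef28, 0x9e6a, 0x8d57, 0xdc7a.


Sum all words (with carry folding):
+ 0xef28 = 0xef28
+ 0x9e6a = 0x8d93
+ 0x8d57 = 0x1aeb
+ 0xdc7a = 0xf765
One's complement: ~0xf765
Checksum = 0x089a


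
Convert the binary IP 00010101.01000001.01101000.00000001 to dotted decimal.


00010101 = 21
01000001 = 65
01101000 = 104
00000001 = 1
IP: 21.65.104.1


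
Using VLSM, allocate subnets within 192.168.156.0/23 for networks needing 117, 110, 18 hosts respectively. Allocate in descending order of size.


117 hosts -> /25 (126 usable): 192.168.156.0/25
110 hosts -> /25 (126 usable): 192.168.156.128/25
18 hosts -> /27 (30 usable): 192.168.157.0/27
Allocation: 192.168.156.0/25 (117 hosts, 126 usable); 192.168.156.128/25 (110 hosts, 126 usable); 192.168.157.0/27 (18 hosts, 30 usable)


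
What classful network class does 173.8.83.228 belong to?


First octet: 173
Binary: 10101101
10xxxxxx -> Class B (128-191)
Class B, default mask 255.255.0.0 (/16)


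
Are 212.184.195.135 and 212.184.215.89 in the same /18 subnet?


Mask: 255.255.192.0
212.184.195.135 AND mask = 212.184.192.0
212.184.215.89 AND mask = 212.184.192.0
Yes, same subnet (212.184.192.0)


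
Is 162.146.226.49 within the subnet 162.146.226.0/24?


Subnet network: 162.146.226.0
Test IP AND mask: 162.146.226.0
Yes, 162.146.226.49 is in 162.146.226.0/24
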